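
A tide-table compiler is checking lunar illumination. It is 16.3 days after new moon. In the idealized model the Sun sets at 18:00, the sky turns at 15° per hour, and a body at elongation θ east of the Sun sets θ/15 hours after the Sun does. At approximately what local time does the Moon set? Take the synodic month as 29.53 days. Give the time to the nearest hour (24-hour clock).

The Moon has covered 16.3/29.53 of its cycle, so θ ≈ 360° × 16.3/29.53 = 198.7°.
The Moon trails the Sun by θ/15 = 198.7/15 ≈ 13.25 hours.
18:00 + 13.25 h ≈ 07:15 → 07:00 to the nearest hour.

07:00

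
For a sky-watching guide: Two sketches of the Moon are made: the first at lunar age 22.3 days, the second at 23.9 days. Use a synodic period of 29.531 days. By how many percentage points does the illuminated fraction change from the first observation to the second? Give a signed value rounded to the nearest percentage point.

-17 pp

θ₁ = 360° × 22.3/29.531 = 271.8°, f₁ = (1 − cos θ₁)/2 = 0.484.
θ₂ = 360° × 23.9/29.531 = 291.4°, f₂ = (1 − cos θ₂)/2 = 0.318.
Change = f₂ − f₁ = -0.166 → -17 percentage points.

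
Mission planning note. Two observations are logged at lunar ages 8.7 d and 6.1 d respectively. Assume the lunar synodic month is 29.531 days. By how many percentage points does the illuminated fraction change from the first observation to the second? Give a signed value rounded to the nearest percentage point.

-27 pp

θ₁ = 360° × 8.7/29.531 = 106.1°, f₁ = (1 − cos θ₁)/2 = 0.638.
θ₂ = 360° × 6.1/29.531 = 74.4°, f₂ = (1 − cos θ₂)/2 = 0.365.
Change = f₂ − f₁ = -0.273 → -27 percentage points.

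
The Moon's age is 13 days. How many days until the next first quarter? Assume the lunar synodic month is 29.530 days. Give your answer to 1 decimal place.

23.9 days

First quarter is 0.25 of the way through the cycle: age 0.25 × 29.530 = 7.383 d.
Already past this cycle's first quarter; the next is at 7.383 + 29.530 = 36.913 d, so 36.913 − 13 = 23.913 days.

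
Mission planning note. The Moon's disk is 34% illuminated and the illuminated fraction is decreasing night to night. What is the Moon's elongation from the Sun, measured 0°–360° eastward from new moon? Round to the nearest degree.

cos θ = 1 − 2f = 0.320, giving a principal value of 71.3°.
A waning Moon lies in 180°–360°, so θ = 360° − 71.3° = 288.7°.

289°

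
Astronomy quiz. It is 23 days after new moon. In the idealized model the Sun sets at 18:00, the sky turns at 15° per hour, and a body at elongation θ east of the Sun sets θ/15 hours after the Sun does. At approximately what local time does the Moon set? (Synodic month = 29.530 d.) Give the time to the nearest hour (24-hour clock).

13:00

Phase angle: θ = 360°·(23 d)/(29.530 d) = 280.4°.
At 15° of sky rotation per hour, 280.4° corresponds to a 18.69 h lag.
18:00 + 18.69 h ≈ 12:42 → 13:00 to the nearest hour.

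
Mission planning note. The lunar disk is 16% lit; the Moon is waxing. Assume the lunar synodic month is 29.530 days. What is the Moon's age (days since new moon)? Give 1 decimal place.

3.9 days

From f = (1 − cos θ)/2: cos θ = 1 − 2×0.16 = 0.680; arccos → 47.2°.
Waxing ⇒ before full, so θ = 47.2°.
Age = 29.530 × 47.2°/360° ≈ 3.87 days.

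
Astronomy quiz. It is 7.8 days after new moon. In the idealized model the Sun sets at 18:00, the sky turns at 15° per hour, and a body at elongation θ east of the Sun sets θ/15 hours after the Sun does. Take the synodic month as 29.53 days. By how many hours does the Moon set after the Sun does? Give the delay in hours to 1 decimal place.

6.3 h

Elongation θ = 360° × 7.8/29.53 ≈ 95.1°.
Delay after the Sun = 95.1° / (15°/h) ≈ 6.34 h.
So the Moon sets 6.34 h after the Sun.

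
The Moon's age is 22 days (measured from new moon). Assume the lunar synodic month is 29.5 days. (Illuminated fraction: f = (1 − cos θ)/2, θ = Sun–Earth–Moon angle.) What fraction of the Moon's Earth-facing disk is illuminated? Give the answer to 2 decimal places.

Elongation θ = 360° × 22/29.5 ≈ 268.5°.
Illuminated fraction = (1 − cos 268.5°)/2 = (1 − (-0.027))/2 ≈ 0.513.

0.51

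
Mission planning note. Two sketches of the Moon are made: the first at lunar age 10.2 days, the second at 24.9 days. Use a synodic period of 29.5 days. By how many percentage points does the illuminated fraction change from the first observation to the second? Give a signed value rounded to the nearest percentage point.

First observation: θ = 360°·10.2/29.5 = 124.5°, so f = 0.783.
Second observation: θ = 303.9°, f = 0.221.
Δf = 0.221 − 0.783 = -0.562, i.e. -56 pp.

-56 percentage points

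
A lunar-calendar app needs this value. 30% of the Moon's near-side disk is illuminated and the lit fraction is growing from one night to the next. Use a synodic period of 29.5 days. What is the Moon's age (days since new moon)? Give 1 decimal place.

Invert f = (1 − cos θ)/2 to get cos θ = 1 − 2(0.30) = 0.400, hence θ₀ = arccos 0.400 = 66.4°.
Waxing ⇒ before full, so θ = 66.4°.
That fraction of the synodic month is 66.4/360 × 29.5 d ≈ 5.44 d.

5.4 days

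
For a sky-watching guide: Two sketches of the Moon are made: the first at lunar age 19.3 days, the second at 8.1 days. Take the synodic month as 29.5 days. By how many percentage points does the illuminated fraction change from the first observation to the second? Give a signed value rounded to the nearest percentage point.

θ₁ = 360° × 19.3/29.5 = 235.5°, f₁ = (1 − cos θ₁)/2 = 0.783.
θ₂ = 360° × 8.1/29.5 = 98.8°, f₂ = (1 − cos θ₂)/2 = 0.577.
Change = f₂ − f₁ = -0.206 → -21 percentage points.

-21 pp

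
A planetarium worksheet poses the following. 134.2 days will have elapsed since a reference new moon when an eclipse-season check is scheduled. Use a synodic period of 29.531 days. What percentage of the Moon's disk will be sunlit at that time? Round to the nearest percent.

134.2 d spans 4 complete synodic months (4 × 29.531 = 118.12 d) plus 16.08 d.
The Moon has covered 16.08/29.531 of its cycle, so θ ≈ 360° × 16.08/29.531 = 196.0°.
With cos θ = (-0.961), the lit fraction is (1 − (-0.961))/2 ≈ 0.981, so 98%.

98%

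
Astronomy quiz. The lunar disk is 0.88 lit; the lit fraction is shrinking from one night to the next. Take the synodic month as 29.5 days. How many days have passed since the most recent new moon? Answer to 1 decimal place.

18.1 days

cos θ = 1 − 2f = -0.760, giving a principal value of 139.5°.
Since the Moon is past full (waning), take the reflex angle: θ = 360° − 139.5° = 220.5°.
That fraction of the synodic month is 220.5/360 × 29.5 d ≈ 18.07 d.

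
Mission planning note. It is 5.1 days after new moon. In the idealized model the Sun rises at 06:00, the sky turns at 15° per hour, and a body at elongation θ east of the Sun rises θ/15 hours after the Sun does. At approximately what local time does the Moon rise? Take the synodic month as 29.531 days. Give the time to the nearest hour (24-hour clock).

10:00

Phase angle: θ = 360°·(5.1 d)/(29.531 d) = 62.2°.
At 15° of sky rotation per hour, 62.2° corresponds to a 4.14 h lag.
06:00 + 4.14 h ≈ 10:09 → 10:00 to the nearest hour.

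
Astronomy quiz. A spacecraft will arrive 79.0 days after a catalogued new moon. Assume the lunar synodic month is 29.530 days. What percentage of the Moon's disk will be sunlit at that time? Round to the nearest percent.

73%

79.0 d spans 2 complete synodic months (2 × 29.530 = 59.06 d) plus 19.94 d.
Phase angle: θ = 360°·(19.94 d)/(29.530 d) = 243.1°.
Illuminated fraction = (1 − cos 243.1°)/2 = (1 − (-0.453))/2 ≈ 0.726, so 73%.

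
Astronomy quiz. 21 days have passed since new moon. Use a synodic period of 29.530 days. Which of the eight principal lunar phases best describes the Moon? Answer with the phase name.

At 21/29.530 of the cycle, θ ≈ 256° — the last quarter range.

last quarter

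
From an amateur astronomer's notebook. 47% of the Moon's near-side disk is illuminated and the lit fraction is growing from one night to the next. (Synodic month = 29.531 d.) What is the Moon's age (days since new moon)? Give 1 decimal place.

7.1 days

Invert f = (1 − cos θ)/2 to get cos θ = 1 − 2(0.47) = 0.060, hence θ₀ = arccos 0.060 = 86.6°.
Waxing ⇒ before full, so θ = 86.6°.
At 360°/29.531 d per day, 86.6° corresponds to 7.10 days.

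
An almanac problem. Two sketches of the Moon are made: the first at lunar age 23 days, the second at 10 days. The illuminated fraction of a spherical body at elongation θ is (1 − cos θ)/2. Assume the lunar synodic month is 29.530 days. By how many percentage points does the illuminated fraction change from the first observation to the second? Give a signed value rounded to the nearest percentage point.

First observation: θ = 360°·23/29.530 = 280.4°, so f = 0.410.
Second observation: θ = 121.9°, f = 0.764.
Δf = 0.764 − 0.410 = +0.354, i.e. +35 pp.

+35 pp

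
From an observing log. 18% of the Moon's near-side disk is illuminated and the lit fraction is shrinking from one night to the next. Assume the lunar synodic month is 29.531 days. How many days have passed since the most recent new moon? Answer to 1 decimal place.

25.4 days

From f = (1 − cos θ)/2: cos θ = 1 − 2×0.18 = 0.640; arccos → 50.2°.
Waning ⇒ past full, so θ = 360° − 50.2° = 309.8°.
At 360°/29.531 d per day, 309.8° corresponds to 25.41 days.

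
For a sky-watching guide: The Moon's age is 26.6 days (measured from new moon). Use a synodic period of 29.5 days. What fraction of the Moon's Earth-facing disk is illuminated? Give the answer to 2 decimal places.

Elongation θ = 360° × 26.6/29.5 ≈ 324.6°.
Illuminated fraction = (1 − cos 324.6°)/2 = (1 − 0.815)/2 ≈ 0.092.

0.09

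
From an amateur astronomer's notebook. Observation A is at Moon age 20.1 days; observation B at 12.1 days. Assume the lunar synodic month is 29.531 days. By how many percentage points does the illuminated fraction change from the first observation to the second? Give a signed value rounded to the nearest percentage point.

First observation: θ = 360°·20.1/29.531 = 245.0°, so f = 0.711.
Second observation: θ = 147.5°, f = 0.922.
Δf = 0.922 − 0.711 = +0.211, i.e. +21 pp.

+21 pp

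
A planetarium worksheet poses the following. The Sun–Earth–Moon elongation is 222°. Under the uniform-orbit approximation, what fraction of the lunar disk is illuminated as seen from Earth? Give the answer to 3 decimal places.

0.872

f = (1 − cos 222°)/2 = (1 − (-0.743))/2 ≈ 0.872.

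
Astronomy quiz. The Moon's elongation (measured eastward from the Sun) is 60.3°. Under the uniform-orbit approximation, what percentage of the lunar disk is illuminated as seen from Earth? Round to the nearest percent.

25%

Half-versine of 60.3°: (1 − 0.495)/2 = 0.252, i.e. 25%.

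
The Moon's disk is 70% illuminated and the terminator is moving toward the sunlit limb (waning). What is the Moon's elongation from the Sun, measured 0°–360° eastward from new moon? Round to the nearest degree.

From f = (1 − cos θ)/2: cos θ = 1 − 2×0.70 = -0.400; arccos → 113.6°.
A waning Moon lies in 180°–360°, so θ = 360° − 113.6° = 246.4°.

246°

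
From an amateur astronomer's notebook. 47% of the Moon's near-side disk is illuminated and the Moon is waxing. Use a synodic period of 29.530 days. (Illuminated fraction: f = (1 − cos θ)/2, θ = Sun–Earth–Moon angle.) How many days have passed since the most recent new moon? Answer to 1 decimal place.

Invert f = (1 − cos θ)/2 to get cos θ = 1 − 2(0.47) = 0.060, hence θ₀ = arccos 0.060 = 86.6°.
The Moon is waxing (0°–180°), so θ = 86.6° directly.
Age = 29.530 × 86.6°/360° ≈ 7.10 days.

7.1 days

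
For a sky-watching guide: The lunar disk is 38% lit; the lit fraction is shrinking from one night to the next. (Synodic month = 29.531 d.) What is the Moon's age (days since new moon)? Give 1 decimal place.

Invert f = (1 − cos θ)/2 to get cos θ = 1 − 2(0.38) = 0.240, hence θ₀ = arccos 0.240 = 76.1°.
A waning Moon lies in 180°–360°, so θ = 360° − 76.1° = 283.9°.
At 360°/29.531 d per day, 283.9° corresponds to 23.29 days.

23.3 days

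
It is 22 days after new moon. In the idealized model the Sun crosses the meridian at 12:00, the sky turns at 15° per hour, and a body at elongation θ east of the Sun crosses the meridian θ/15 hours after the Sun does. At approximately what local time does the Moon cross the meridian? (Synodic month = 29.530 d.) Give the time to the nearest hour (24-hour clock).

06:00

Phase angle: θ = 360°·(22 d)/(29.530 d) = 268.2°.
The Moon trails the Sun by θ/15 = 268.2/15 ≈ 17.88 hours.
12:00 + 17.88 h ≈ 05:53 → 06:00 to the nearest hour.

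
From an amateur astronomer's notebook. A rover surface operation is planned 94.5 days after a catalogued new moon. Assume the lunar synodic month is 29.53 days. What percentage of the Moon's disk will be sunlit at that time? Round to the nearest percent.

35%

94.5 d spans 3 complete synodic months (3 × 29.53 = 88.59 d) plus 5.91 d.
Elongation θ = 360° × 5.91/29.53 ≈ 72.0°.
Illuminated fraction = (1 − cos 72.0°)/2 = (1 − 0.308)/2 ≈ 0.346, so 35%.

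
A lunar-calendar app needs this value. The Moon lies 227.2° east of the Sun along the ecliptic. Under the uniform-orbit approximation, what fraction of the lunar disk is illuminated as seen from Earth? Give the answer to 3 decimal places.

0.840

Half-versine of 227.2°: (1 − (-0.679))/2 = 0.840.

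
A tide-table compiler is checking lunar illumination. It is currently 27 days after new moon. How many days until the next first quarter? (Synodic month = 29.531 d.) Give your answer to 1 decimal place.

First quarter is 0.25 of the way through the cycle: age 0.25 × 29.531 = 7.383 d.
Already past this cycle's first quarter; the next is at 7.383 + 29.531 = 36.914 d, so 36.914 − 27 = 9.914 days.

9.9 days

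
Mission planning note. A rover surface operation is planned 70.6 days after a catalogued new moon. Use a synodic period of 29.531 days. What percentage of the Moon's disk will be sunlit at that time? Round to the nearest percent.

89%

70.6 d spans 2 complete synodic months (2 × 29.531 = 59.06 d) plus 11.54 d.
Phase angle: θ = 360°·(11.54 d)/(29.531 d) = 140.7°.
cos 140.7° = (-0.773), so f = (1 − (-0.773))/2 = 0.887, so 89%.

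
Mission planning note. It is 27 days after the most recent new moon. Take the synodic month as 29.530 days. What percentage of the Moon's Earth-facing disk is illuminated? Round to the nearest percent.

7%

Elongation θ = 360° × 27/29.530 ≈ 329.2°.
With cos θ = 0.859, the lit fraction is (1 − 0.859)/2 ≈ 0.071, so 7%.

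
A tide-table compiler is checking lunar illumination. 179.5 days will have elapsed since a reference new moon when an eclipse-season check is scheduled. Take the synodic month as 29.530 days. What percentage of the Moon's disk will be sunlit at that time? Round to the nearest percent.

179.5 d spans 6 complete synodic months (6 × 29.530 = 177.18 d) plus 2.32 d.
Elongation θ = 360° × 2.32/29.530 ≈ 28.3°.
With cos θ = 0.881, the lit fraction is (1 − 0.881)/2 ≈ 0.060, so 6%.

6%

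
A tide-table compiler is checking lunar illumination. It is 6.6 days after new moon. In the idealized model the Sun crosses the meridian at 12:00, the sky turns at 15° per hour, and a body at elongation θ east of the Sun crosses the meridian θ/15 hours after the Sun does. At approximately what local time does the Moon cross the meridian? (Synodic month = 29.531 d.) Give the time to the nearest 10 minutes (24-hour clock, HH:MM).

17:20

Phase angle: θ = 360°·(6.6 d)/(29.531 d) = 80.5°.
The Moon trails the Sun by θ/15 = 80.5/15 ≈ 5.36 hours.
12:00 + 5.364 h ≈ 17:22 → 17:20 to the nearest ten minutes.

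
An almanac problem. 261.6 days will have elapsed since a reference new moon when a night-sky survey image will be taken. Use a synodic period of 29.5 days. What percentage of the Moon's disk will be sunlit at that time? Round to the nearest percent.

261.6/29.5 = 8.868 lunations, so 8 complete cycles and 25.60 d into the next.
The Moon has covered 25.60/29.5 of its cycle, so θ ≈ 360° × 25.60/29.5 = 312.4°.
cos 312.4° = 0.674, so f = (1 − 0.674)/2 = 0.163, so 16%.

16%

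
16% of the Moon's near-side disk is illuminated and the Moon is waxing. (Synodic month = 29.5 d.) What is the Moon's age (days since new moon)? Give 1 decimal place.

cos θ = 1 − 2f = 0.680, giving a principal value of 47.2°.
The Moon is waxing (0°–180°), so θ = 47.2° directly.
At 360°/29.5 d per day, 47.2° corresponds to 3.86 days.

3.9 days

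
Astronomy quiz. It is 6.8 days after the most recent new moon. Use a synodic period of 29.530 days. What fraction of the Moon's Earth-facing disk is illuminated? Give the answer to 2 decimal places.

Elongation θ = 360° × 6.8/29.530 ≈ 82.9°.
Illuminated fraction = (1 − cos 82.9°)/2 = (1 − 0.124)/2 ≈ 0.438.

0.44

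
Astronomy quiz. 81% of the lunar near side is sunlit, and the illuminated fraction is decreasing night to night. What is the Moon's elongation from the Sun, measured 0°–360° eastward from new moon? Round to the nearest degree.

Invert f = (1 − cos θ)/2 to get cos θ = 1 − 2(0.81) = -0.620, hence θ₀ = arccos -0.620 = 128.3°.
A waning Moon lies in 180°–360°, so θ = 360° − 128.3° = 231.7°.

232°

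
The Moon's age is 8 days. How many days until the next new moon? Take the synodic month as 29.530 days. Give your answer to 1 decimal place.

21.5 days

One full lunation from the last new moon is 29.530 d; remaining = 29.530 − 8 = 21.530 d.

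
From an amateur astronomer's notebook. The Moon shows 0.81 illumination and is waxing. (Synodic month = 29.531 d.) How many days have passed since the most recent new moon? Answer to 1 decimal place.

10.5 days

cos θ = 1 − 2f = -0.620, giving a principal value of 128.3°.
The Moon is waxing (0°–180°), so θ = 128.3° directly.
That fraction of the synodic month is 128.3/360 × 29.531 d ≈ 10.53 d.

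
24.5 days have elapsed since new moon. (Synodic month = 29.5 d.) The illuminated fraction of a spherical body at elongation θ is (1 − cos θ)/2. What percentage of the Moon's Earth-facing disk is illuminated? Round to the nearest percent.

Phase angle: θ = 360°·(24.5 d)/(29.5 d) = 299.0°.
Illuminated fraction = (1 − cos 299.0°)/2 = (1 − 0.485)/2 ≈ 0.258, so 26%.

26%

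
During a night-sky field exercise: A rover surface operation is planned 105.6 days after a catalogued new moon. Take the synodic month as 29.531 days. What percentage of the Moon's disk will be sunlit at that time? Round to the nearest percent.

94%

Reduce mod P: 105.6 − 3×29.531 = 17.01 d into the current lunation.
The Moon has covered 17.01/29.531 of its cycle, so θ ≈ 360° × 17.01/29.531 = 207.3°.
cos 207.3° = (-0.888), so f = (1 − (-0.888))/2 = 0.944, so 94%.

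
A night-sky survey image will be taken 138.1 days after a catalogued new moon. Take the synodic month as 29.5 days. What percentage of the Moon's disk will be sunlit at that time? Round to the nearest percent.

138.1/29.5 = 4.681 lunations, so 4 complete cycles and 20.10 d into the next.
The Moon has covered 20.10/29.5 of its cycle, so θ ≈ 360° × 20.10/29.5 = 245.3°.
cos 245.3° = (-0.418), so f = (1 − (-0.418))/2 = 0.709, so 71%.

71%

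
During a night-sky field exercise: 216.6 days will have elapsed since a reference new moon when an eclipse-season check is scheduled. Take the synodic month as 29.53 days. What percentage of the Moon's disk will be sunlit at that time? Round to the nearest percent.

75%

216.6 d spans 7 complete synodic months (7 × 29.53 = 206.71 d) plus 9.89 d.
Elongation θ = 360° × 9.89/29.53 ≈ 120.6°.
cos 120.6° = (-0.509), so f = (1 − (-0.509))/2 = 0.754, so 75%.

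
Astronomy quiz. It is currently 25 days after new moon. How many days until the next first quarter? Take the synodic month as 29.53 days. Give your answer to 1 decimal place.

First quarter occurs at elongation 90°, i.e. at age 29.53 × 90/360 = 7.383 d.
This lunation's first quarter (7.383 d) has passed, so add one period: 36.913 − 25 = 11.913 days.

11.9 days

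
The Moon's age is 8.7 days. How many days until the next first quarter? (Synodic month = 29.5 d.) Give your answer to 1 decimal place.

28.2 days

First quarter is 0.25 of the way through the cycle: age 0.25 × 29.5 = 7.375 d.
Already past this cycle's first quarter; the next is at 7.375 + 29.5 = 36.875 d, so 36.875 − 8.7 = 28.175 days.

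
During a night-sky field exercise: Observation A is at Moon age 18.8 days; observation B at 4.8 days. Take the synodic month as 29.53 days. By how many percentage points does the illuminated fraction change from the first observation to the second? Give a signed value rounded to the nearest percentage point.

First observation: θ = 360°·18.8/29.53 = 229.2°, so f = 0.827.
Second observation: θ = 58.5°, f = 0.239.
Δf = 0.239 − 0.827 = -0.588, i.e. -59 pp.

-59 pp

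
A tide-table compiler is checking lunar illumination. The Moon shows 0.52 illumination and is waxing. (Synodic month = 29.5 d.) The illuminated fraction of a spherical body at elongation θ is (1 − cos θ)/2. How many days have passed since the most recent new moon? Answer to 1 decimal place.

7.6 days

Invert f = (1 − cos θ)/2 to get cos θ = 1 − 2(0.52) = -0.040, hence θ₀ = arccos -0.040 = 92.3°.
Waxing ⇒ before full, so θ = 92.3°.
That fraction of the synodic month is 92.3/360 × 29.5 d ≈ 7.56 d.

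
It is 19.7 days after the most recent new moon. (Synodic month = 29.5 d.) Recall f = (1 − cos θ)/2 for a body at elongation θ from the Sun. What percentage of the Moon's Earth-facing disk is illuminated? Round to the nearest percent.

The Moon has covered 19.7/29.5 of its cycle, so θ ≈ 360° × 19.7/29.5 = 240.4°.
cos 240.4° = (-0.494), so f = (1 − (-0.494))/2 = 0.747, so 75%.

75%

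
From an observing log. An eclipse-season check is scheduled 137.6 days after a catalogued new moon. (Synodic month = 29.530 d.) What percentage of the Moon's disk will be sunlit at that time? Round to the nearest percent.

77%

Reduce mod P: 137.6 − 4×29.530 = 19.48 d into the current lunation.
The Moon has covered 19.48/29.530 of its cycle, so θ ≈ 360° × 19.48/29.530 = 237.5°.
With cos θ = (-0.538), the lit fraction is (1 − (-0.538))/2 ≈ 0.769, so 77%.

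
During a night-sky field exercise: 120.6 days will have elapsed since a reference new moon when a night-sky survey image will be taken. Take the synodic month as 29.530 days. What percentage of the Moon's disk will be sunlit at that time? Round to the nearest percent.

7%

120.6 d spans 4 complete synodic months (4 × 29.530 = 118.12 d) plus 2.48 d.
Elongation θ = 360° × 2.48/29.530 ≈ 30.2°.
cos 30.2° = 0.864, so f = (1 − 0.864)/2 = 0.068, so 7%.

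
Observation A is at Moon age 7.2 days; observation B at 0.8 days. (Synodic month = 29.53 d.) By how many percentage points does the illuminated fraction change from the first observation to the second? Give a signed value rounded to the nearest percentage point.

First observation: θ = 360°·7.2/29.53 = 87.8°, so f = 0.481.
Second observation: θ = 9.8°, f = 0.007.
Δf = 0.007 − 0.481 = -0.473, i.e. -47 pp.

-47 pp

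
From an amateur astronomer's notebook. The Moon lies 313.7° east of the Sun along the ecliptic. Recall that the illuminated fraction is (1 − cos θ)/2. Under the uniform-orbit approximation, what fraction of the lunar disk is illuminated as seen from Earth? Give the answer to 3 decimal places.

0.155

Half-versine of 313.7°: (1 − 0.691)/2 = 0.155.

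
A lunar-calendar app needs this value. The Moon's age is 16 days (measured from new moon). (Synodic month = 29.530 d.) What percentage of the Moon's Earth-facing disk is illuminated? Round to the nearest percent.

Elongation θ = 360° × 16/29.530 ≈ 195.1°.
Illuminated fraction = (1 − cos 195.1°)/2 = (1 − (-0.966))/2 ≈ 0.983, so 98%.

98%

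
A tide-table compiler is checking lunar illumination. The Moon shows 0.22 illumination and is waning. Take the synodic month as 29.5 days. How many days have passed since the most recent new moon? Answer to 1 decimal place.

Invert f = (1 − cos θ)/2 to get cos θ = 1 − 2(0.22) = 0.560, hence θ₀ = arccos 0.560 = 55.9°.
A waning Moon lies in 180°–360°, so θ = 360° − 55.9° = 304.1°.
That fraction of the synodic month is 304.1/360 × 29.5 d ≈ 24.92 d.

24.9 days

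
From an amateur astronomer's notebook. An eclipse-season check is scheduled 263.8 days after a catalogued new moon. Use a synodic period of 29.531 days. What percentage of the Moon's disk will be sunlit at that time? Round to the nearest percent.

4%

263.8 d spans 8 complete synodic months (8 × 29.531 = 236.25 d) plus 27.55 d.
The Moon has covered 27.55/29.531 of its cycle, so θ ≈ 360° × 27.55/29.531 = 335.9°.
With cos θ = 0.913, the lit fraction is (1 − 0.913)/2 ≈ 0.044, so 4%.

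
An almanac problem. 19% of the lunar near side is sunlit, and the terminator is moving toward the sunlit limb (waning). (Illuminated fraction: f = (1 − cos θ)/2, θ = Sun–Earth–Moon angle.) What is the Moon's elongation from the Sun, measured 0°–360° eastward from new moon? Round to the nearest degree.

Invert f = (1 − cos θ)/2 to get cos θ = 1 − 2(0.19) = 0.620, hence θ₀ = arccos 0.620 = 51.7°.
A waning Moon lies in 180°–360°, so θ = 360° − 51.7° = 308.3°.

308°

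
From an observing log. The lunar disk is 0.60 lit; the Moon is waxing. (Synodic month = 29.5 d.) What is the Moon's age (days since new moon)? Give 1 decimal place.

8.3 days

Invert f = (1 − cos θ)/2 to get cos θ = 1 − 2(0.60) = -0.200, hence θ₀ = arccos -0.200 = 101.5°.
Before full moon the principal value applies: θ = 101.5°.
At 360°/29.5 d per day, 101.5° corresponds to 8.32 days.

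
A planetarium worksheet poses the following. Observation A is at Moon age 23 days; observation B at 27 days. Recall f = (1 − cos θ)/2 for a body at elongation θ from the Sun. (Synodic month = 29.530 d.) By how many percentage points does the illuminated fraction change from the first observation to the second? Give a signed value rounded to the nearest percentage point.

-34 percentage points

First observation: θ = 360°·23/29.530 = 280.4°, so f = 0.410.
Second observation: θ = 329.2°, f = 0.071.
Δf = 0.071 − 0.410 = -0.339, i.e. -34 pp.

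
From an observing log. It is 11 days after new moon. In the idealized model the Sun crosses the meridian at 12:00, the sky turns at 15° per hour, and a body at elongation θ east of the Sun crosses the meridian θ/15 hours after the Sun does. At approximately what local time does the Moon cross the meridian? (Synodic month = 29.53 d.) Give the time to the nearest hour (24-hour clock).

21:00

Phase angle: θ = 360°·(11 d)/(29.53 d) = 134.1°.
At 15° of sky rotation per hour, 134.1° corresponds to a 8.94 h lag.
12:00 + 8.94 h ≈ 20:56 → 21:00 to the nearest hour.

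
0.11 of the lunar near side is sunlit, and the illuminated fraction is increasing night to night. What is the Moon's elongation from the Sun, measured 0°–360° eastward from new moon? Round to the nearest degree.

39°

From f = (1 − cos θ)/2: cos θ = 1 − 2×0.11 = 0.780; arccos → 38.7°.
The Moon is waxing (0°–180°), so θ = 38.7° directly.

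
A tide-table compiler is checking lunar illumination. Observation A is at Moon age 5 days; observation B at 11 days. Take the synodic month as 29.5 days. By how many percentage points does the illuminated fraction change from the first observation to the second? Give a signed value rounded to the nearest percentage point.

+59 percentage points

θ₁ = 360° × 5/29.5 = 61.0°, f₁ = (1 − cos θ₁)/2 = 0.258.
θ₂ = 360° × 11/29.5 = 134.2°, f₂ = (1 − cos θ₂)/2 = 0.849.
Change = f₂ − f₁ = +0.591 → +59 percentage points.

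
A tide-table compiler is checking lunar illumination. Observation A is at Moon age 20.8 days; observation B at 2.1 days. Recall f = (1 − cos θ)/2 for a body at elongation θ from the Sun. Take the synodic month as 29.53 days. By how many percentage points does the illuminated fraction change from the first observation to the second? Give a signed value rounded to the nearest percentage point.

-59 percentage points

θ₁ = 360° × 20.8/29.53 = 253.6°, f₁ = (1 − cos θ₁)/2 = 0.641.
θ₂ = 360° × 2.1/29.53 = 25.6°, f₂ = (1 − cos θ₂)/2 = 0.049.
Change = f₂ − f₁ = -0.592 → -59 percentage points.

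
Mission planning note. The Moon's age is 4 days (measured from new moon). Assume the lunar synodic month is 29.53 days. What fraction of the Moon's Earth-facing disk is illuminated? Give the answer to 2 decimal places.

Phase angle: θ = 360°·(4 d)/(29.53 d) = 48.8°.
With cos θ = 0.659, the lit fraction is (1 − 0.659)/2 ≈ 0.170.

0.17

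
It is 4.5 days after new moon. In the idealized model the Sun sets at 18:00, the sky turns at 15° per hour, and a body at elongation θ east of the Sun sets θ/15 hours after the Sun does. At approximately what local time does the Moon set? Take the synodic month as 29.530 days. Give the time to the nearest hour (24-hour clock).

22:00

Phase angle: θ = 360°·(4.5 d)/(29.530 d) = 54.9°.
Delay after the Sun = 54.9° / (15°/h) ≈ 3.66 h.
18:00 + 3.66 h ≈ 21:39 → 22:00 to the nearest hour.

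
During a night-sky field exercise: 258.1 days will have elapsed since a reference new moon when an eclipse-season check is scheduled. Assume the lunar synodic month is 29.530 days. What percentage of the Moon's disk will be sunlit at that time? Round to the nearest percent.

258.1 d spans 8 complete synodic months (8 × 29.530 = 236.24 d) plus 21.86 d.
The Moon has covered 21.86/29.530 of its cycle, so θ ≈ 360° × 21.86/29.530 = 266.5°.
With cos θ = (-0.061), the lit fraction is (1 − (-0.061))/2 ≈ 0.531, so 53%.

53%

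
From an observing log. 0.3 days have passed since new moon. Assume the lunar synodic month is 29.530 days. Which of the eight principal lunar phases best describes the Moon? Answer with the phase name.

θ ≈ 360° × 0.3/29.530 = 4°, which falls in the new moon sector.

new moon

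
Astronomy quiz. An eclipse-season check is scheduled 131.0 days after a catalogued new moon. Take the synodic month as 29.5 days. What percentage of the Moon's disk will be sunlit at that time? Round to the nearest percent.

97%

Reduce mod P: 131.0 − 4×29.5 = 13.00 d into the current lunation.
The Moon has covered 13.00/29.5 of its cycle, so θ ≈ 360° × 13.00/29.5 = 158.6°.
Illuminated fraction = (1 − cos 158.6°)/2 = (1 − (-0.931))/2 ≈ 0.966, so 97%.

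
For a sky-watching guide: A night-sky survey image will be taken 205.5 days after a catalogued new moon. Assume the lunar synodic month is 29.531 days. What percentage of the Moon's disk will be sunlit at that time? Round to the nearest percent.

Reduce mod P: 205.5 − 6×29.531 = 28.31 d into the current lunation.
The Moon has covered 28.31/29.531 of its cycle, so θ ≈ 360° × 28.31/29.531 = 345.2°.
cos 345.2° = 0.967, so f = (1 − 0.967)/2 = 0.017, so 2%.

2%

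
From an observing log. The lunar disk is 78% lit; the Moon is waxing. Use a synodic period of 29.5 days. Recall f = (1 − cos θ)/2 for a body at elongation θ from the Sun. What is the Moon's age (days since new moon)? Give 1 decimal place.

10.2 days

cos θ = 1 − 2f = -0.560, giving a principal value of 124.1°.
Waxing ⇒ before full, so θ = 124.1°.
Age = 29.5 × 124.1°/360° ≈ 10.17 days.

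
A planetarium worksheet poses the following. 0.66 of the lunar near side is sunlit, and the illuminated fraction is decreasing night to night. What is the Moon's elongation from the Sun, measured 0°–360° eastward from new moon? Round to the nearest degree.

cos θ = 1 − 2f = -0.320, giving a principal value of 108.7°.
Waning ⇒ past full, so θ = 360° − 108.7° = 251.3°.

251°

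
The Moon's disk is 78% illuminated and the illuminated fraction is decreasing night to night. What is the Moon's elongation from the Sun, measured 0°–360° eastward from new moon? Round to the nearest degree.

From f = (1 − cos θ)/2: cos θ = 1 − 2×0.78 = -0.560; arccos → 124.1°.
Waning ⇒ past full, so θ = 360° − 124.1° = 235.9°.

236°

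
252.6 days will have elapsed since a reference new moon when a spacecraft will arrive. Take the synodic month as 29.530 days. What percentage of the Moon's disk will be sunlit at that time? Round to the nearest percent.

Reduce mod P: 252.6 − 8×29.530 = 16.36 d into the current lunation.
Phase angle: θ = 360°·(16.36 d)/(29.530 d) = 199.4°.
With cos θ = (-0.943), the lit fraction is (1 − (-0.943))/2 ≈ 0.971, so 97%.

97%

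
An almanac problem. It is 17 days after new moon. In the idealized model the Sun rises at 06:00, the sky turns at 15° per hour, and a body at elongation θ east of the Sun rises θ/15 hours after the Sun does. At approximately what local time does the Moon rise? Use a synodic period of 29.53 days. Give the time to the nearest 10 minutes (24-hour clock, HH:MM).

The Moon has covered 17/29.53 of its cycle, so θ ≈ 360° × 17/29.53 = 207.2°.
The Moon trails the Sun by θ/15 = 207.2/15 ≈ 13.82 hours.
06:00 + 13.816 h ≈ 19:49 → 19:50 to the nearest ten minutes.

19:50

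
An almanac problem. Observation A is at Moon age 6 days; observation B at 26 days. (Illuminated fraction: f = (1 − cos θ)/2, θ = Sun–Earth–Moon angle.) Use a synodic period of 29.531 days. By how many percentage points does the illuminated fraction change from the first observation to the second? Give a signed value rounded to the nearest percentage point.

-22 percentage points

First observation: θ = 360°·6/29.531 = 73.1°, so f = 0.355.
Second observation: θ = 317.0°, f = 0.135.
Δf = 0.135 − 0.355 = -0.220, i.e. -22 pp.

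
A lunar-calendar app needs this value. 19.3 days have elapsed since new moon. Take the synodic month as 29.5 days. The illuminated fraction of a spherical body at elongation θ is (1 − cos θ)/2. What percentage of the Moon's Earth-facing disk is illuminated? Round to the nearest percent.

Phase angle: θ = 360°·(19.3 d)/(29.5 d) = 235.5°.
cos 235.5° = (-0.566), so f = (1 − (-0.566))/2 = 0.783, so 78%.

78%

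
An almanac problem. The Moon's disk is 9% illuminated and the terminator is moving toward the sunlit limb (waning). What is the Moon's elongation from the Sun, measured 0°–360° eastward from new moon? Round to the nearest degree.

From f = (1 − cos θ)/2: cos θ = 1 − 2×0.09 = 0.820; arccos → 34.9°.
Waning ⇒ past full, so θ = 360° − 34.9° = 325.1°.

325°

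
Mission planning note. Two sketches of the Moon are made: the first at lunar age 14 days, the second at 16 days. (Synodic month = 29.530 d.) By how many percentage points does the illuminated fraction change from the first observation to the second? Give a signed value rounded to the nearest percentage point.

First observation: θ = 360°·14/29.530 = 170.7°, so f = 0.993.
Second observation: θ = 195.1°, f = 0.983.
Δf = 0.983 − 0.993 = -0.011, i.e. -1 pp.

-1 percentage points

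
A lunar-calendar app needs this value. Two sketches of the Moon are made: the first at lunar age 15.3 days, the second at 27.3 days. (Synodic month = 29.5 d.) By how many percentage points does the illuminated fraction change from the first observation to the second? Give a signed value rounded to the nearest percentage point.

-94 percentage points

θ₁ = 360° × 15.3/29.5 = 186.7°, f₁ = (1 − cos θ₁)/2 = 0.997.
θ₂ = 360° × 27.3/29.5 = 333.2°, f₂ = (1 − cos θ₂)/2 = 0.054.
Change = f₂ − f₁ = -0.943 → -94 percentage points.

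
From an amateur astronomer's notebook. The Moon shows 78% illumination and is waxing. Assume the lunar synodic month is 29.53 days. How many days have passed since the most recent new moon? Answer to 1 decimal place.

From f = (1 − cos θ)/2: cos θ = 1 − 2×0.78 = -0.560; arccos → 124.1°.
Waxing ⇒ before full, so θ = 124.1°.
Age = 29.53 × 124.1°/360° ≈ 10.18 days.

10.2 days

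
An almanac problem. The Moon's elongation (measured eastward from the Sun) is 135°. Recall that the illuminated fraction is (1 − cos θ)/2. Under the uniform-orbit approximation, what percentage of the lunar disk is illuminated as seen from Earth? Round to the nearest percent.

85%

f = (1 − cos 135°)/2 = (1 − (-0.707))/2 ≈ 0.854, i.e. 85%.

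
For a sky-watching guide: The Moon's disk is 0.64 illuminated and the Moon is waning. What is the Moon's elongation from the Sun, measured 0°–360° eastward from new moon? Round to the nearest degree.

254°

From f = (1 − cos θ)/2: cos θ = 1 − 2×0.64 = -0.280; arccos → 106.3°.
Since the Moon is past full (waning), take the reflex angle: θ = 360° − 106.3° = 253.7°.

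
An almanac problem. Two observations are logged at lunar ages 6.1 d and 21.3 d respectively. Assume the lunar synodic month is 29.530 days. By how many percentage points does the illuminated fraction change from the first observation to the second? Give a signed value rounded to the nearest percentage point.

+22 pp

First observation: θ = 360°·6.1/29.530 = 74.4°, so f = 0.365.
Second observation: θ = 259.7°, f = 0.590.
Δf = 0.590 − 0.365 = +0.224, i.e. +22 pp.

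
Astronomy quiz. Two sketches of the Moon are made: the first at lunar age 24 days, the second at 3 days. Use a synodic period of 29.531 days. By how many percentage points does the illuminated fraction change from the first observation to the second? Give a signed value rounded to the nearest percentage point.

θ₁ = 360° × 24/29.531 = 292.6°, f₁ = (1 − cos θ₁)/2 = 0.308.
θ₂ = 360° × 3/29.531 = 36.6°, f₂ = (1 − cos θ₂)/2 = 0.098.
Change = f₂ − f₁ = -0.210 → -21 percentage points.

-21 pp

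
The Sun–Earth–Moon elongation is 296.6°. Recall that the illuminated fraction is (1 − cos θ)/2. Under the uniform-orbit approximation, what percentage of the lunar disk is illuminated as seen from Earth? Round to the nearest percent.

f = (1 − cos 296.6°)/2 = (1 − 0.448)/2 ≈ 0.276, i.e. 28%.

28%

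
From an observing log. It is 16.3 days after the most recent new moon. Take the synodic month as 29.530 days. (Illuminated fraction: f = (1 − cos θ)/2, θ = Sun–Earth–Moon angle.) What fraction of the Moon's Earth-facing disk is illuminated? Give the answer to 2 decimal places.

Phase angle: θ = 360°·(16.3 d)/(29.530 d) = 198.7°.
Illuminated fraction = (1 − cos 198.7°)/2 = (1 − (-0.947))/2 ≈ 0.974.

0.97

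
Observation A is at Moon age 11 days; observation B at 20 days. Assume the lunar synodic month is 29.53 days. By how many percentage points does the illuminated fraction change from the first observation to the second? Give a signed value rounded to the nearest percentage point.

-13 percentage points

First observation: θ = 360°·11/29.53 = 134.1°, so f = 0.848.
Second observation: θ = 243.8°, f = 0.721.
Δf = 0.721 − 0.848 = -0.127, i.e. -13 pp.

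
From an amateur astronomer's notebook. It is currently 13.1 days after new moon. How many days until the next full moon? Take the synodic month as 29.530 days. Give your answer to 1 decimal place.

Full moon is 0.5 of the way through the cycle: age 0.5 × 29.530 = 14.765 d.
That is 14.765 − 13.1 = 1.665 days ahead.

1.7 days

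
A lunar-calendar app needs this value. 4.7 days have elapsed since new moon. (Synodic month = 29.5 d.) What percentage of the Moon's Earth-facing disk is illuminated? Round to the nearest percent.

Phase angle: θ = 360°·(4.7 d)/(29.5 d) = 57.4°.
Illuminated fraction = (1 − cos 57.4°)/2 = (1 − 0.539)/2 ≈ 0.230, so 23%.

23%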